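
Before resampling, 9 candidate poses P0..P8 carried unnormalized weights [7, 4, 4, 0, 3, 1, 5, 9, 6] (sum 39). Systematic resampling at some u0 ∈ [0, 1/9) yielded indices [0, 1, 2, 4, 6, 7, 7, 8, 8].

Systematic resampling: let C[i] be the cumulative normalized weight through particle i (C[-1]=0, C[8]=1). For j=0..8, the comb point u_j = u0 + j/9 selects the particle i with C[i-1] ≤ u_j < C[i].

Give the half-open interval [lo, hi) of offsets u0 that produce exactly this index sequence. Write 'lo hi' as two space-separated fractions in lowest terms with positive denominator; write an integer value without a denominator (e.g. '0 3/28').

8/117 1/9

C = [7/39, 11/39, 5/13, 5/13, 6/13, 19/39, 8/13, 11/13, 1]
j=0 picked index 0: u0 ∈ [0, 7/39)
j=1 picked index 1: u0 ∈ [8/117, 20/117)
j=2 picked index 2: u0 ∈ [7/117, 19/117)
j=3 picked index 4: u0 ∈ [2/39, 5/39)
j=4 picked index 6: u0 ∈ [5/117, 20/117)
j=5 picked index 7: u0 ∈ [7/117, 34/117)
j=6 picked index 7: u0 ∈ [-2/39, 7/39)
j=7 picked index 8: u0 ∈ [8/117, 2/9)
j=8 picked index 8: u0 ∈ [-5/117, 1/9)
intersection: [8/117, 1/9)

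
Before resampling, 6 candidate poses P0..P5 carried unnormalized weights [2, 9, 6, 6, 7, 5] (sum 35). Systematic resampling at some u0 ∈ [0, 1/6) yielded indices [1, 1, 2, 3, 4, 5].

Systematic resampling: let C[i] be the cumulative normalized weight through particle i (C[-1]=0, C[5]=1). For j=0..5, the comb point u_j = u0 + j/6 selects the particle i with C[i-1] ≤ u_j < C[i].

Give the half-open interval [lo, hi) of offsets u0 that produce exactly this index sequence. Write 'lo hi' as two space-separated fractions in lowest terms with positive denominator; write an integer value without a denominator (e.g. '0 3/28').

C = [2/35, 11/35, 17/35, 23/35, 6/7, 1]
j=0 picked index 1: u0 ∈ [2/35, 11/35)
j=1 picked index 1: u0 ∈ [-23/210, 31/210)
j=2 picked index 2: u0 ∈ [-2/105, 16/105)
j=3 picked index 3: u0 ∈ [-1/70, 11/70)
j=4 picked index 4: u0 ∈ [-1/105, 4/21)
j=5 picked index 5: u0 ∈ [1/42, 1/6)
intersection: [2/35, 31/210)

2/35 31/210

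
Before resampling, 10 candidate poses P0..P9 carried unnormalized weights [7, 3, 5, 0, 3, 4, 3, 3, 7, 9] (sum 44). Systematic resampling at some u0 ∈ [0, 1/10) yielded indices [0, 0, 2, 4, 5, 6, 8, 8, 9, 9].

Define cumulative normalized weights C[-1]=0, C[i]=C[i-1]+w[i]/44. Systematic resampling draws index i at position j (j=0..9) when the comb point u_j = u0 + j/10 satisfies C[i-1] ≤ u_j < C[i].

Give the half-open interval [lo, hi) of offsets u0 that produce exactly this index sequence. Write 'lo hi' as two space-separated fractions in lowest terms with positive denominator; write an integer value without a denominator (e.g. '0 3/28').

C = [7/44, 5/22, 15/44, 15/44, 9/22, 1/2, 25/44, 7/11, 35/44, 1]
j=0 picked index 0: u0 ∈ [0, 7/44)
j=1 picked index 0: u0 ∈ [-1/10, 13/220)
j=2 picked index 2: u0 ∈ [3/110, 31/220)
j=3 picked index 4: u0 ∈ [9/220, 6/55)
j=4 picked index 5: u0 ∈ [1/110, 1/10)
j=5 picked index 6: u0 ∈ [0, 3/44)
j=6 picked index 8: u0 ∈ [2/55, 43/220)
j=7 picked index 8: u0 ∈ [-7/110, 21/220)
j=8 picked index 9: u0 ∈ [-1/220, 1/5)
j=9 picked index 9: u0 ∈ [-23/220, 1/10)
intersection: [9/220, 13/220)

9/220 13/220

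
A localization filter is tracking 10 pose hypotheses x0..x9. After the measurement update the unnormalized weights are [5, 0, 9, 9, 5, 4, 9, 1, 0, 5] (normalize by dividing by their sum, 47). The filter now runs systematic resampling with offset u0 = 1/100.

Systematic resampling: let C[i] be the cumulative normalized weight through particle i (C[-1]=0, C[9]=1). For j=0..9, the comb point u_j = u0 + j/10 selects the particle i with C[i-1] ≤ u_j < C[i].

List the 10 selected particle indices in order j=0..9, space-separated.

0 2 2 3 3 4 5 6 6 9

C = [5/47, 5/47, 14/47, 23/47, 28/47, 32/47, 41/47, 42/47, 42/47, 1]
j=0: u_0=1/100 ∈ [0, 5/47) → index 0
j=1: u_1=11/100 ∈ [5/47, 14/47) → index 2
j=2: u_2=21/100 ∈ [5/47, 14/47) → index 2
j=3: u_3=31/100 ∈ [14/47, 23/47) → index 3
j=4: u_4=41/100 ∈ [14/47, 23/47) → index 3
j=5: u_5=51/100 ∈ [23/47, 28/47) → index 4
j=6: u_6=61/100 ∈ [28/47, 32/47) → index 5
j=7: u_7=71/100 ∈ [32/47, 41/47) → index 6
j=8: u_8=81/100 ∈ [32/47, 41/47) → index 6
j=9: u_9=91/100 ∈ [42/47, 1) → index 9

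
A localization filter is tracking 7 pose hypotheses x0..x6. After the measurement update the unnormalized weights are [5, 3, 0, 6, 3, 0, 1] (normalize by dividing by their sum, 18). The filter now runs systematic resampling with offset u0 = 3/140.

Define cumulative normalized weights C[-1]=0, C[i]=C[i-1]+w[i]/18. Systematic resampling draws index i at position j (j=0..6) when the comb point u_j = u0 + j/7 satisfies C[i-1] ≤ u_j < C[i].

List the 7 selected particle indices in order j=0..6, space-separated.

C = [5/18, 4/9, 4/9, 7/9, 17/18, 17/18, 1]
j=0: u_0=3/140 ∈ [0, 5/18) → index 0
j=1: u_1=23/140 ∈ [0, 5/18) → index 0
j=2: u_2=43/140 ∈ [5/18, 4/9) → index 1
j=3: u_3=9/20 ∈ [4/9, 7/9) → index 3
j=4: u_4=83/140 ∈ [4/9, 7/9) → index 3
j=5: u_5=103/140 ∈ [4/9, 7/9) → index 3
j=6: u_6=123/140 ∈ [7/9, 17/18) → index 4

0 0 1 3 3 3 4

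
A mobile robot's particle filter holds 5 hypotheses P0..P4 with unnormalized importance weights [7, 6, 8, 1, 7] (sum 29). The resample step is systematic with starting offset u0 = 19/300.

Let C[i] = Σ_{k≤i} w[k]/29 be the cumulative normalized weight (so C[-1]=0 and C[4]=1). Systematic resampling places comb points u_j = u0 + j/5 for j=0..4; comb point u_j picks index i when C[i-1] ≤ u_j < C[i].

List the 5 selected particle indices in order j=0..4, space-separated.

C = [7/29, 13/29, 21/29, 22/29, 1]
j=0: u_0=19/300 ∈ [0, 7/29) → index 0
j=1: u_1=79/300 ∈ [7/29, 13/29) → index 1
j=2: u_2=139/300 ∈ [13/29, 21/29) → index 2
j=3: u_3=199/300 ∈ [13/29, 21/29) → index 2
j=4: u_4=259/300 ∈ [22/29, 1) → index 4

0 1 2 2 4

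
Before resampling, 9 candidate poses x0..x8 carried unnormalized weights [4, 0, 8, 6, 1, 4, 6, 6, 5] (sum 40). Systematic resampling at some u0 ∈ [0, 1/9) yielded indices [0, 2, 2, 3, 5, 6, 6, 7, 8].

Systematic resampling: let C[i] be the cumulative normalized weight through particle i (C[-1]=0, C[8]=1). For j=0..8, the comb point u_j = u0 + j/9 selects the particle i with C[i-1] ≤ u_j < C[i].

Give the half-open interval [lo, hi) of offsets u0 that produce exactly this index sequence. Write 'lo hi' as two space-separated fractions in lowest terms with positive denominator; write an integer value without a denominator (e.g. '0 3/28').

C = [1/10, 1/10, 3/10, 9/20, 19/40, 23/40, 29/40, 7/8, 1]
j=0 picked index 0: u0 ∈ [0, 1/10)
j=1 picked index 2: u0 ∈ [-1/90, 17/90)
j=2 picked index 2: u0 ∈ [-11/90, 7/90)
j=3 picked index 3: u0 ∈ [-1/30, 7/60)
j=4 picked index 5: u0 ∈ [11/360, 47/360)
j=5 picked index 6: u0 ∈ [7/360, 61/360)
j=6 picked index 6: u0 ∈ [-11/120, 7/120)
j=7 picked index 7: u0 ∈ [-19/360, 7/72)
j=8 picked index 8: u0 ∈ [-1/72, 1/9)
intersection: [11/360, 7/120)

11/360 7/120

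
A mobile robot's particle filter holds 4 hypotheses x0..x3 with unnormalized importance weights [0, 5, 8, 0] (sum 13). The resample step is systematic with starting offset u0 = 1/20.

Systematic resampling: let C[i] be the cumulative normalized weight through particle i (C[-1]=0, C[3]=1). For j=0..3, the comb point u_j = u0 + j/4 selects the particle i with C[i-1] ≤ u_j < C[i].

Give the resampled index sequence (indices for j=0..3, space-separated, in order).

1 1 2 2

C = [0, 5/13, 1, 1]
j=0: u_0=1/20 ∈ [0, 5/13) → index 1
j=1: u_1=3/10 ∈ [0, 5/13) → index 1
j=2: u_2=11/20 ∈ [5/13, 1) → index 2
j=3: u_3=4/5 ∈ [5/13, 1) → index 2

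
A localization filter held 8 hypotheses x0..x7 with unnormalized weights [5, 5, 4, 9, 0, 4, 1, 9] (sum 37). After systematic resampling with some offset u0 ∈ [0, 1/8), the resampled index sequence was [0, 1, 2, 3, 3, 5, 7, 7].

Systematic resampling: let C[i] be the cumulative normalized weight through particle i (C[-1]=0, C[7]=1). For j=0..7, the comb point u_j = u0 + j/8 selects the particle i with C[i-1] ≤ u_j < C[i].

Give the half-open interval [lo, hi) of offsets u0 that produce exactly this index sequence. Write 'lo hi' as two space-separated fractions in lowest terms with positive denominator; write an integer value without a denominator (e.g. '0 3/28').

C = [5/37, 10/37, 14/37, 23/37, 23/37, 27/37, 28/37, 1]
j=0 picked index 0: u0 ∈ [0, 5/37)
j=1 picked index 1: u0 ∈ [3/296, 43/296)
j=2 picked index 2: u0 ∈ [3/148, 19/148)
j=3 picked index 3: u0 ∈ [1/296, 73/296)
j=4 picked index 3: u0 ∈ [-9/74, 9/74)
j=5 picked index 5: u0 ∈ [-1/296, 31/296)
j=6 picked index 7: u0 ∈ [1/148, 1/4)
j=7 picked index 7: u0 ∈ [-35/296, 1/8)
intersection: [3/148, 31/296)

3/148 31/296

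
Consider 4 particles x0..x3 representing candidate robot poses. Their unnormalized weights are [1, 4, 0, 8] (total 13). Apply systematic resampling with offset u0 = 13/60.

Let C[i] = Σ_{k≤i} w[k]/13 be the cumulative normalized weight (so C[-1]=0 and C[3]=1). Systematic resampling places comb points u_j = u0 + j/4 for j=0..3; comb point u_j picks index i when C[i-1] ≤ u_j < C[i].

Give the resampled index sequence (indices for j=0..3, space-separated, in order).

1 3 3 3

C = [1/13, 5/13, 5/13, 1]
j=0: u_0=13/60 ∈ [1/13, 5/13) → index 1
j=1: u_1=7/15 ∈ [5/13, 1) → index 3
j=2: u_2=43/60 ∈ [5/13, 1) → index 3
j=3: u_3=29/30 ∈ [5/13, 1) → index 3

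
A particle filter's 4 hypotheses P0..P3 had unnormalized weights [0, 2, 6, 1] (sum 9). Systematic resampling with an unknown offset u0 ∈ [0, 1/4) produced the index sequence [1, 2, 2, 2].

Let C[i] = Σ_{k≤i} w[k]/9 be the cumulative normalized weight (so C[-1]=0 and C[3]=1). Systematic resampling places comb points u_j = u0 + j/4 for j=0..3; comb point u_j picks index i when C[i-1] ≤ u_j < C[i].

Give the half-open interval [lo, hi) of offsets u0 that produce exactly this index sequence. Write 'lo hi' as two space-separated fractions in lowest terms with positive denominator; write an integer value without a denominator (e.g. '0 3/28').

C = [0, 2/9, 8/9, 1]
j=0 picked index 1: u0 ∈ [0, 2/9)
j=1 picked index 2: u0 ∈ [-1/36, 23/36)
j=2 picked index 2: u0 ∈ [-5/18, 7/18)
j=3 picked index 2: u0 ∈ [-19/36, 5/36)
intersection: [0, 5/36)

0 5/36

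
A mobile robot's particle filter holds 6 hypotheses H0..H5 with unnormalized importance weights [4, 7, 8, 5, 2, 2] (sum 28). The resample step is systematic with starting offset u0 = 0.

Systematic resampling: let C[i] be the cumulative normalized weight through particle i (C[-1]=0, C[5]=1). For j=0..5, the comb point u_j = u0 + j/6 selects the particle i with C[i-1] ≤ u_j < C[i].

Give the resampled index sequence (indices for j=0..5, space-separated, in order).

C = [1/7, 11/28, 19/28, 6/7, 13/14, 1]
j=0: u_0=0 ∈ [0, 1/7) → index 0
j=1: u_1=1/6 ∈ [1/7, 11/28) → index 1
j=2: u_2=1/3 ∈ [1/7, 11/28) → index 1
j=3: u_3=1/2 ∈ [11/28, 19/28) → index 2
j=4: u_4=2/3 ∈ [11/28, 19/28) → index 2
j=5: u_5=5/6 ∈ [19/28, 6/7) → index 3

0 1 1 2 2 3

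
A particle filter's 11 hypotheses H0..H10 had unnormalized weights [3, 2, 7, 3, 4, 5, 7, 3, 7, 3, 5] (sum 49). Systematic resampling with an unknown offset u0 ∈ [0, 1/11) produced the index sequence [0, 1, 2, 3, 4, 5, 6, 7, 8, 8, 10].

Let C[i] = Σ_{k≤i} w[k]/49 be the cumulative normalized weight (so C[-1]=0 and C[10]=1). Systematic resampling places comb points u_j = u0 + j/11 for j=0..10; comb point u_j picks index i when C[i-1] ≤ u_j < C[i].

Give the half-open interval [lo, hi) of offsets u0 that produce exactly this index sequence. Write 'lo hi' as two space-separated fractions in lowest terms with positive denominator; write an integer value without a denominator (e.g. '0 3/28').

0 6/539

C = [3/49, 5/49, 12/49, 15/49, 19/49, 24/49, 31/49, 34/49, 41/49, 44/49, 1]
j=0 picked index 0: u0 ∈ [0, 3/49)
j=1 picked index 1: u0 ∈ [-16/539, 6/539)
j=2 picked index 2: u0 ∈ [-43/539, 34/539)
j=3 picked index 3: u0 ∈ [-15/539, 18/539)
j=4 picked index 4: u0 ∈ [-31/539, 13/539)
j=5 picked index 5: u0 ∈ [-36/539, 19/539)
j=6 picked index 6: u0 ∈ [-30/539, 47/539)
j=7 picked index 7: u0 ∈ [-2/539, 31/539)
j=8 picked index 8: u0 ∈ [-18/539, 59/539)
j=9 picked index 8: u0 ∈ [-67/539, 10/539)
j=10 picked index 10: u0 ∈ [-6/539, 1/11)
intersection: [0, 6/539)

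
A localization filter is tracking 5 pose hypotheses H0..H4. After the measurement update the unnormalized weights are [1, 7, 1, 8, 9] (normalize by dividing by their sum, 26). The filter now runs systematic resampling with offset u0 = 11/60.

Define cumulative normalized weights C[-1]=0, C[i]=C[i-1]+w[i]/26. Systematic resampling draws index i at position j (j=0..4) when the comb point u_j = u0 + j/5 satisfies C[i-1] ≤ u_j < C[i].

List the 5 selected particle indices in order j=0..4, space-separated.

1 3 3 4 4

C = [1/26, 4/13, 9/26, 17/26, 1]
j=0: u_0=11/60 ∈ [1/26, 4/13) → index 1
j=1: u_1=23/60 ∈ [9/26, 17/26) → index 3
j=2: u_2=7/12 ∈ [9/26, 17/26) → index 3
j=3: u_3=47/60 ∈ [17/26, 1) → index 4
j=4: u_4=59/60 ∈ [17/26, 1) → index 4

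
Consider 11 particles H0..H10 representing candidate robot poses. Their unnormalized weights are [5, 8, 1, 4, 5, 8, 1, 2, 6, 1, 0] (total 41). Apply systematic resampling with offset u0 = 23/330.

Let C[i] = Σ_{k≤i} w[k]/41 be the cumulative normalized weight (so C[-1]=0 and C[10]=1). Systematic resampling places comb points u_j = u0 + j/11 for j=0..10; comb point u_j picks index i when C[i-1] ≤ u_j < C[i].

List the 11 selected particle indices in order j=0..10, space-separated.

0 1 1 3 3 4 5 5 7 8 9

C = [5/41, 13/41, 14/41, 18/41, 23/41, 31/41, 32/41, 34/41, 40/41, 1, 1]
j=0: u_0=23/330 ∈ [0, 5/41) → index 0
j=1: u_1=53/330 ∈ [5/41, 13/41) → index 1
j=2: u_2=83/330 ∈ [5/41, 13/41) → index 1
j=3: u_3=113/330 ∈ [14/41, 18/41) → index 3
j=4: u_4=13/30 ∈ [14/41, 18/41) → index 3
j=5: u_5=173/330 ∈ [18/41, 23/41) → index 4
j=6: u_6=203/330 ∈ [23/41, 31/41) → index 5
j=7: u_7=233/330 ∈ [23/41, 31/41) → index 5
j=8: u_8=263/330 ∈ [32/41, 34/41) → index 7
j=9: u_9=293/330 ∈ [34/41, 40/41) → index 8
j=10: u_10=323/330 ∈ [40/41, 1) → index 9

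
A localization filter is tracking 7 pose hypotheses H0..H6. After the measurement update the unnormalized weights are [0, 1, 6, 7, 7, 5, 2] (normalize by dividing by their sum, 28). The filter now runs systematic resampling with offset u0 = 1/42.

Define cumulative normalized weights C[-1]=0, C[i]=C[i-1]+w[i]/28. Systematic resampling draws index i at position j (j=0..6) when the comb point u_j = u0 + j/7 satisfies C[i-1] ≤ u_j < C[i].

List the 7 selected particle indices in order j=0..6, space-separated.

1 2 3 3 4 4 5

C = [0, 1/28, 1/4, 1/2, 3/4, 13/14, 1]
j=0: u_0=1/42 ∈ [0, 1/28) → index 1
j=1: u_1=1/6 ∈ [1/28, 1/4) → index 2
j=2: u_2=13/42 ∈ [1/4, 1/2) → index 3
j=3: u_3=19/42 ∈ [1/4, 1/2) → index 3
j=4: u_4=25/42 ∈ [1/2, 3/4) → index 4
j=5: u_5=31/42 ∈ [1/2, 3/4) → index 4
j=6: u_6=37/42 ∈ [3/4, 13/14) → index 5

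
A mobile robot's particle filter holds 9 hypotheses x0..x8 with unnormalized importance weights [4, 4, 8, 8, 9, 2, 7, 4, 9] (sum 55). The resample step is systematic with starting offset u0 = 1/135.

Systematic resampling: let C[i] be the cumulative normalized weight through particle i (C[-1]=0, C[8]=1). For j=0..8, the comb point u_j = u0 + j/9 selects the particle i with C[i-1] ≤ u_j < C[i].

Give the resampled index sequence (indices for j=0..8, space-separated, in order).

C = [4/55, 8/55, 16/55, 24/55, 3/5, 7/11, 42/55, 46/55, 1]
j=0: u_0=1/135 ∈ [0, 4/55) → index 0
j=1: u_1=16/135 ∈ [4/55, 8/55) → index 1
j=2: u_2=31/135 ∈ [8/55, 16/55) → index 2
j=3: u_3=46/135 ∈ [16/55, 24/55) → index 3
j=4: u_4=61/135 ∈ [24/55, 3/5) → index 4
j=5: u_5=76/135 ∈ [24/55, 3/5) → index 4
j=6: u_6=91/135 ∈ [7/11, 42/55) → index 6
j=7: u_7=106/135 ∈ [42/55, 46/55) → index 7
j=8: u_8=121/135 ∈ [46/55, 1) → index 8

0 1 2 3 4 4 6 7 8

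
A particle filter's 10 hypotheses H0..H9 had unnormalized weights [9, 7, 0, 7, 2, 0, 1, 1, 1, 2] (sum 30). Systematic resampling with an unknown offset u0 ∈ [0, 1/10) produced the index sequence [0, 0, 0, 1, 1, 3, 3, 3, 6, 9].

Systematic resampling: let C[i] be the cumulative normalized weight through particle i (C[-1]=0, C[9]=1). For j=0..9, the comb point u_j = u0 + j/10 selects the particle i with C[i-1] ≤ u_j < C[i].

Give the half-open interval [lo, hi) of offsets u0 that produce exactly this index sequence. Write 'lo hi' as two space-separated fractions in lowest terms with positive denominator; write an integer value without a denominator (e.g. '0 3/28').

C = [3/10, 8/15, 8/15, 23/30, 5/6, 5/6, 13/15, 9/10, 14/15, 1]
j=0 picked index 0: u0 ∈ [0, 3/10)
j=1 picked index 0: u0 ∈ [-1/10, 1/5)
j=2 picked index 0: u0 ∈ [-1/5, 1/10)
j=3 picked index 1: u0 ∈ [0, 7/30)
j=4 picked index 1: u0 ∈ [-1/10, 2/15)
j=5 picked index 3: u0 ∈ [1/30, 4/15)
j=6 picked index 3: u0 ∈ [-1/15, 1/6)
j=7 picked index 3: u0 ∈ [-1/6, 1/15)
j=8 picked index 6: u0 ∈ [1/30, 1/15)
j=9 picked index 9: u0 ∈ [1/30, 1/10)
intersection: [1/30, 1/15)

1/30 1/15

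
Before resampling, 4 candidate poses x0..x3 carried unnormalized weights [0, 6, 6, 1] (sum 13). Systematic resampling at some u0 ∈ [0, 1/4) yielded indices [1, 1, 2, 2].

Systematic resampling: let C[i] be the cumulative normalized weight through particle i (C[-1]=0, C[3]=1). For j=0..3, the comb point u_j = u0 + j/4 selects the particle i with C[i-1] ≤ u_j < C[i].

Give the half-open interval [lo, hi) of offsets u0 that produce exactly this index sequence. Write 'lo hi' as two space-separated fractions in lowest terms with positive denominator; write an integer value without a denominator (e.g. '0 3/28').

C = [0, 6/13, 12/13, 1]
j=0 picked index 1: u0 ∈ [0, 6/13)
j=1 picked index 1: u0 ∈ [-1/4, 11/52)
j=2 picked index 2: u0 ∈ [-1/26, 11/26)
j=3 picked index 2: u0 ∈ [-15/52, 9/52)
intersection: [0, 9/52)

0 9/52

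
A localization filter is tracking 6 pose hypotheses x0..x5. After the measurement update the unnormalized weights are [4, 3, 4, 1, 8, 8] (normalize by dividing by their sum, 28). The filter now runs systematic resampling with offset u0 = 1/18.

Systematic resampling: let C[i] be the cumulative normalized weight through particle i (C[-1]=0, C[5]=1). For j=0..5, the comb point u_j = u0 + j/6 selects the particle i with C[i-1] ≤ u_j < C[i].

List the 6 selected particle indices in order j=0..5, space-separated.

C = [1/7, 1/4, 11/28, 3/7, 5/7, 1]
j=0: u_0=1/18 ∈ [0, 1/7) → index 0
j=1: u_1=2/9 ∈ [1/7, 1/4) → index 1
j=2: u_2=7/18 ∈ [1/4, 11/28) → index 2
j=3: u_3=5/9 ∈ [3/7, 5/7) → index 4
j=4: u_4=13/18 ∈ [5/7, 1) → index 5
j=5: u_5=8/9 ∈ [5/7, 1) → index 5

0 1 2 4 5 5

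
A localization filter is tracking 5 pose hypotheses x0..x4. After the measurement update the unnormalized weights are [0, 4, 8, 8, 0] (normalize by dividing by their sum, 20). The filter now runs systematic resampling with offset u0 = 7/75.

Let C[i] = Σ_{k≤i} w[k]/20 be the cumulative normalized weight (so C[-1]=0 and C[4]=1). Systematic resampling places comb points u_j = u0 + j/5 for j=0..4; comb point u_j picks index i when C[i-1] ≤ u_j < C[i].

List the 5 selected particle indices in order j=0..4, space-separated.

1 2 2 3 3

C = [0, 1/5, 3/5, 1, 1]
j=0: u_0=7/75 ∈ [0, 1/5) → index 1
j=1: u_1=22/75 ∈ [1/5, 3/5) → index 2
j=2: u_2=37/75 ∈ [1/5, 3/5) → index 2
j=3: u_3=52/75 ∈ [3/5, 1) → index 3
j=4: u_4=67/75 ∈ [3/5, 1) → index 3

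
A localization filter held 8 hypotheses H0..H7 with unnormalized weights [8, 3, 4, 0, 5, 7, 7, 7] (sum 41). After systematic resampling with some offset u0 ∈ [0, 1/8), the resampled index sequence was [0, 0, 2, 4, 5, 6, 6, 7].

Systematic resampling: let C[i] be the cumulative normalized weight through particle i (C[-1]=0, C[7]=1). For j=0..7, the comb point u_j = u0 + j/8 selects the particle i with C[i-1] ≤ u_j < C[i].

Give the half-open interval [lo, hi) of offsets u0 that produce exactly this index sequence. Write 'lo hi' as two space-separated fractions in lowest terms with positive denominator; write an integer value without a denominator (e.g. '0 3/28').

C = [8/41, 11/41, 15/41, 15/41, 20/41, 27/41, 34/41, 1]
j=0 picked index 0: u0 ∈ [0, 8/41)
j=1 picked index 0: u0 ∈ [-1/8, 23/328)
j=2 picked index 2: u0 ∈ [3/164, 19/164)
j=3 picked index 4: u0 ∈ [-3/328, 37/328)
j=4 picked index 5: u0 ∈ [-1/82, 13/82)
j=5 picked index 6: u0 ∈ [11/328, 67/328)
j=6 picked index 6: u0 ∈ [-15/164, 13/164)
j=7 picked index 7: u0 ∈ [-15/328, 1/8)
intersection: [11/328, 23/328)

11/328 23/328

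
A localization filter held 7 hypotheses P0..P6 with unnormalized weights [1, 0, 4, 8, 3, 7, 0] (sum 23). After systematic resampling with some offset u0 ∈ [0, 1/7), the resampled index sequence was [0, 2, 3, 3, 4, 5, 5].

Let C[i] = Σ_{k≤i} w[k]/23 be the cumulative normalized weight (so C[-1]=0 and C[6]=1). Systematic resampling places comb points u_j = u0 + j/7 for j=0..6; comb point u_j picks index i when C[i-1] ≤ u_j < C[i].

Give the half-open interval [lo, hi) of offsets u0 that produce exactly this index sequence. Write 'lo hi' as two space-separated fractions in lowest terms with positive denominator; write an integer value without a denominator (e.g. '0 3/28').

C = [1/23, 1/23, 5/23, 13/23, 16/23, 1, 1]
j=0 picked index 0: u0 ∈ [0, 1/23)
j=1 picked index 2: u0 ∈ [-16/161, 12/161)
j=2 picked index 3: u0 ∈ [-11/161, 45/161)
j=3 picked index 3: u0 ∈ [-34/161, 22/161)
j=4 picked index 4: u0 ∈ [-1/161, 20/161)
j=5 picked index 5: u0 ∈ [-3/161, 2/7)
j=6 picked index 5: u0 ∈ [-26/161, 1/7)
intersection: [0, 1/23)

0 1/23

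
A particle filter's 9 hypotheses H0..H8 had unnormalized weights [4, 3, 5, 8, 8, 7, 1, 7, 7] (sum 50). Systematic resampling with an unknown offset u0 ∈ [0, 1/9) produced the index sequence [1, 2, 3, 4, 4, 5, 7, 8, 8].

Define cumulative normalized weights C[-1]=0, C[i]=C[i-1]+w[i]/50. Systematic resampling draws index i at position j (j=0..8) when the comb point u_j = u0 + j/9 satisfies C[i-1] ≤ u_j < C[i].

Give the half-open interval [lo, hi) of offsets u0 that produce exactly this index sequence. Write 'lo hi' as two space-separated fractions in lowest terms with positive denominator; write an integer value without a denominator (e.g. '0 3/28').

37/450 1/9

C = [2/25, 7/50, 6/25, 2/5, 14/25, 7/10, 18/25, 43/50, 1]
j=0 picked index 1: u0 ∈ [2/25, 7/50)
j=1 picked index 2: u0 ∈ [13/450, 29/225)
j=2 picked index 3: u0 ∈ [4/225, 8/45)
j=3 picked index 4: u0 ∈ [1/15, 17/75)
j=4 picked index 4: u0 ∈ [-2/45, 26/225)
j=5 picked index 5: u0 ∈ [1/225, 13/90)
j=6 picked index 7: u0 ∈ [4/75, 29/150)
j=7 picked index 8: u0 ∈ [37/450, 2/9)
j=8 picked index 8: u0 ∈ [-13/450, 1/9)
intersection: [37/450, 1/9)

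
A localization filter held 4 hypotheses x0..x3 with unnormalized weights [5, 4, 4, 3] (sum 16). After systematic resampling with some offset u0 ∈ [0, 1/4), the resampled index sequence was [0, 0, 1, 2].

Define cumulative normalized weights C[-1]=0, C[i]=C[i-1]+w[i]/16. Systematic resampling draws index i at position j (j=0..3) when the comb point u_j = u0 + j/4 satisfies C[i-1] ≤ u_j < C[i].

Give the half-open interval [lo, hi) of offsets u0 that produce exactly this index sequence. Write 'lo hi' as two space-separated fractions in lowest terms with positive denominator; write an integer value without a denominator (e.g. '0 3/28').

0 1/16

C = [5/16, 9/16, 13/16, 1]
j=0 picked index 0: u0 ∈ [0, 5/16)
j=1 picked index 0: u0 ∈ [-1/4, 1/16)
j=2 picked index 1: u0 ∈ [-3/16, 1/16)
j=3 picked index 2: u0 ∈ [-3/16, 1/16)
intersection: [0, 1/16)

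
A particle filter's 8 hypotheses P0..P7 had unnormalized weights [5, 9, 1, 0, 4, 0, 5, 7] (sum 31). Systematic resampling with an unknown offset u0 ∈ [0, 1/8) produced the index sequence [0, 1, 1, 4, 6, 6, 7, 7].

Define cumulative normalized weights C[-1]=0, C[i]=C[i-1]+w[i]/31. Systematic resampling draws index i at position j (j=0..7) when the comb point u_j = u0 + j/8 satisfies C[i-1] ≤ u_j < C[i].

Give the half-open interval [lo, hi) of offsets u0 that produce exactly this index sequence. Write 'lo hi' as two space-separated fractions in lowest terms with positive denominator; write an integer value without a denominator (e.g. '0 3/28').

C = [5/31, 14/31, 15/31, 15/31, 19/31, 19/31, 24/31, 1]
j=0 picked index 0: u0 ∈ [0, 5/31)
j=1 picked index 1: u0 ∈ [9/248, 81/248)
j=2 picked index 1: u0 ∈ [-11/124, 25/124)
j=3 picked index 4: u0 ∈ [27/248, 59/248)
j=4 picked index 6: u0 ∈ [7/62, 17/62)
j=5 picked index 6: u0 ∈ [-3/248, 37/248)
j=6 picked index 7: u0 ∈ [3/124, 1/4)
j=7 picked index 7: u0 ∈ [-25/248, 1/8)
intersection: [7/62, 1/8)

7/62 1/8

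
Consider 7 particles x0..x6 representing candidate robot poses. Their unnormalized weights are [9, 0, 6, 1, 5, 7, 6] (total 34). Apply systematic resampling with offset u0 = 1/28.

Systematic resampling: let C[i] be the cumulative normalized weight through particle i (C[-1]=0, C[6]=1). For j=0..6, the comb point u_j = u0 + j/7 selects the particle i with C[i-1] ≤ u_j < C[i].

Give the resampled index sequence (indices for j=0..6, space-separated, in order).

0 0 2 3 4 5 6

C = [9/34, 9/34, 15/34, 8/17, 21/34, 14/17, 1]
j=0: u_0=1/28 ∈ [0, 9/34) → index 0
j=1: u_1=5/28 ∈ [0, 9/34) → index 0
j=2: u_2=9/28 ∈ [9/34, 15/34) → index 2
j=3: u_3=13/28 ∈ [15/34, 8/17) → index 3
j=4: u_4=17/28 ∈ [8/17, 21/34) → index 4
j=5: u_5=3/4 ∈ [21/34, 14/17) → index 5
j=6: u_6=25/28 ∈ [14/17, 1) → index 6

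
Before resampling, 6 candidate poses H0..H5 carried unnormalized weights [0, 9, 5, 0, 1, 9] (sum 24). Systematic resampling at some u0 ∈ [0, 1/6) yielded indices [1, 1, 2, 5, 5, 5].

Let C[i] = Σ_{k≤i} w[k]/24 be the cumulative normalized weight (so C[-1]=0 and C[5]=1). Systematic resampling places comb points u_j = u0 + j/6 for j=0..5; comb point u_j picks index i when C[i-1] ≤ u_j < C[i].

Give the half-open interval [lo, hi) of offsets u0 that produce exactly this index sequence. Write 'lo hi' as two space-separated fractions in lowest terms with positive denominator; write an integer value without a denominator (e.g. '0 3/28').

C = [0, 3/8, 7/12, 7/12, 5/8, 1]
j=0 picked index 1: u0 ∈ [0, 3/8)
j=1 picked index 1: u0 ∈ [-1/6, 5/24)
j=2 picked index 2: u0 ∈ [1/24, 1/4)
j=3 picked index 5: u0 ∈ [1/8, 1/2)
j=4 picked index 5: u0 ∈ [-1/24, 1/3)
j=5 picked index 5: u0 ∈ [-5/24, 1/6)
intersection: [1/8, 1/6)

1/8 1/6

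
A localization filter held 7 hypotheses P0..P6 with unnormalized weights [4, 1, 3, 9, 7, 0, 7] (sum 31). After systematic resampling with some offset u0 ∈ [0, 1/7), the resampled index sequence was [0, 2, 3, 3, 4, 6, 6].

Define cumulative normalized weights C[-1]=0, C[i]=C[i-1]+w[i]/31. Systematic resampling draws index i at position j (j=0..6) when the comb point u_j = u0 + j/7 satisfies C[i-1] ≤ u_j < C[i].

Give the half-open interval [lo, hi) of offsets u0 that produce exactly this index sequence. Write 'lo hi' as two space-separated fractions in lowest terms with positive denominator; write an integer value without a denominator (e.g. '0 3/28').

C = [4/31, 5/31, 8/31, 17/31, 24/31, 24/31, 1]
j=0 picked index 0: u0 ∈ [0, 4/31)
j=1 picked index 2: u0 ∈ [4/217, 25/217)
j=2 picked index 3: u0 ∈ [-6/217, 57/217)
j=3 picked index 3: u0 ∈ [-37/217, 26/217)
j=4 picked index 4: u0 ∈ [-5/217, 44/217)
j=5 picked index 6: u0 ∈ [13/217, 2/7)
j=6 picked index 6: u0 ∈ [-18/217, 1/7)
intersection: [13/217, 25/217)

13/217 25/217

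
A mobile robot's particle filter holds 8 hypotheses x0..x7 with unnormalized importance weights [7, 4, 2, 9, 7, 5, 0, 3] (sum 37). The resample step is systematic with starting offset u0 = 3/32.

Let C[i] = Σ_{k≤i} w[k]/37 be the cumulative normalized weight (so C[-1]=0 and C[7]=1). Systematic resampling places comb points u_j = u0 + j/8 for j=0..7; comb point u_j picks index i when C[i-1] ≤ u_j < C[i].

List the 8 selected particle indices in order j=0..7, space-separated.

C = [7/37, 11/37, 13/37, 22/37, 29/37, 34/37, 34/37, 1]
j=0: u_0=3/32 ∈ [0, 7/37) → index 0
j=1: u_1=7/32 ∈ [7/37, 11/37) → index 1
j=2: u_2=11/32 ∈ [11/37, 13/37) → index 2
j=3: u_3=15/32 ∈ [13/37, 22/37) → index 3
j=4: u_4=19/32 ∈ [13/37, 22/37) → index 3
j=5: u_5=23/32 ∈ [22/37, 29/37) → index 4
j=6: u_6=27/32 ∈ [29/37, 34/37) → index 5
j=7: u_7=31/32 ∈ [34/37, 1) → index 7

0 1 2 3 3 4 5 7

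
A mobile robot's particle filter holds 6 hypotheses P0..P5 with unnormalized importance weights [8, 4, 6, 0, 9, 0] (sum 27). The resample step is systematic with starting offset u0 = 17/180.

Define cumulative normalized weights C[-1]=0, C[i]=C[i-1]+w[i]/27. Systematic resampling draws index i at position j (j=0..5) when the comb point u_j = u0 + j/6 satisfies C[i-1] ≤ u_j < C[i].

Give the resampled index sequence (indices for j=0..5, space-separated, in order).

0 0 1 2 4 4

C = [8/27, 4/9, 2/3, 2/3, 1, 1]
j=0: u_0=17/180 ∈ [0, 8/27) → index 0
j=1: u_1=47/180 ∈ [0, 8/27) → index 0
j=2: u_2=77/180 ∈ [8/27, 4/9) → index 1
j=3: u_3=107/180 ∈ [4/9, 2/3) → index 2
j=4: u_4=137/180 ∈ [2/3, 1) → index 4
j=5: u_5=167/180 ∈ [2/3, 1) → index 4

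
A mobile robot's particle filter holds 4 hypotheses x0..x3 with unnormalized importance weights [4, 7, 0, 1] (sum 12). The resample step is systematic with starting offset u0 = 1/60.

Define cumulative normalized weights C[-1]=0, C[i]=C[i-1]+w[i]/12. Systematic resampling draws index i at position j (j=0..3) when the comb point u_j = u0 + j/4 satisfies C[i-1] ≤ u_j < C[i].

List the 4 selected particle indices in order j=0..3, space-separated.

C = [1/3, 11/12, 11/12, 1]
j=0: u_0=1/60 ∈ [0, 1/3) → index 0
j=1: u_1=4/15 ∈ [0, 1/3) → index 0
j=2: u_2=31/60 ∈ [1/3, 11/12) → index 1
j=3: u_3=23/30 ∈ [1/3, 11/12) → index 1

0 0 1 1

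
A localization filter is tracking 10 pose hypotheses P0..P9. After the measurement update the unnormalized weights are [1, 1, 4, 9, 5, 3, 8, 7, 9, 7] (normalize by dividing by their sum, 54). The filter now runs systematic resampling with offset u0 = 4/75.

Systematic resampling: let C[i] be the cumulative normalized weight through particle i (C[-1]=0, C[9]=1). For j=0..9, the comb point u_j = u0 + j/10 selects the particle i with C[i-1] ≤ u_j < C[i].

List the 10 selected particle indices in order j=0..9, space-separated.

2 3 3 4 6 6 7 8 8 9

C = [1/54, 1/27, 1/9, 5/18, 10/27, 23/54, 31/54, 19/27, 47/54, 1]
j=0: u_0=4/75 ∈ [1/27, 1/9) → index 2
j=1: u_1=23/150 ∈ [1/9, 5/18) → index 3
j=2: u_2=19/75 ∈ [1/9, 5/18) → index 3
j=3: u_3=53/150 ∈ [5/18, 10/27) → index 4
j=4: u_4=34/75 ∈ [23/54, 31/54) → index 6
j=5: u_5=83/150 ∈ [23/54, 31/54) → index 6
j=6: u_6=49/75 ∈ [31/54, 19/27) → index 7
j=7: u_7=113/150 ∈ [19/27, 47/54) → index 8
j=8: u_8=64/75 ∈ [19/27, 47/54) → index 8
j=9: u_9=143/150 ∈ [47/54, 1) → index 9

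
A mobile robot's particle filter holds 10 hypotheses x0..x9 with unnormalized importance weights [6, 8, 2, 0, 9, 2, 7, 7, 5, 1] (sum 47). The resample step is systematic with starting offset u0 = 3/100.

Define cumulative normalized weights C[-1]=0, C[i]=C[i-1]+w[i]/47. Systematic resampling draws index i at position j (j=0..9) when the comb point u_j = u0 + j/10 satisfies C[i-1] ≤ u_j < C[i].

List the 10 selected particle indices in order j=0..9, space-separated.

0 1 1 2 4 4 6 7 7 8

C = [6/47, 14/47, 16/47, 16/47, 25/47, 27/47, 34/47, 41/47, 46/47, 1]
j=0: u_0=3/100 ∈ [0, 6/47) → index 0
j=1: u_1=13/100 ∈ [6/47, 14/47) → index 1
j=2: u_2=23/100 ∈ [6/47, 14/47) → index 1
j=3: u_3=33/100 ∈ [14/47, 16/47) → index 2
j=4: u_4=43/100 ∈ [16/47, 25/47) → index 4
j=5: u_5=53/100 ∈ [16/47, 25/47) → index 4
j=6: u_6=63/100 ∈ [27/47, 34/47) → index 6
j=7: u_7=73/100 ∈ [34/47, 41/47) → index 7
j=8: u_8=83/100 ∈ [34/47, 41/47) → index 7
j=9: u_9=93/100 ∈ [41/47, 46/47) → index 8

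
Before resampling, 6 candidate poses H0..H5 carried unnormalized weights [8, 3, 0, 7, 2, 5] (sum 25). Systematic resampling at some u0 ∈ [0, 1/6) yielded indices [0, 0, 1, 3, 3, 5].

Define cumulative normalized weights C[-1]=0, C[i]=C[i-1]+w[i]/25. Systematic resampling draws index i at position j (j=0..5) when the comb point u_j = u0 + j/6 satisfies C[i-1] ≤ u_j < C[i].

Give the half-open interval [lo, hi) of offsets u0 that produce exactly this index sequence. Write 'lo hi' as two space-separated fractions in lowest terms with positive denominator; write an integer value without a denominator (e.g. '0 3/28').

C = [8/25, 11/25, 11/25, 18/25, 4/5, 1]
j=0 picked index 0: u0 ∈ [0, 8/25)
j=1 picked index 0: u0 ∈ [-1/6, 23/150)
j=2 picked index 1: u0 ∈ [-1/75, 8/75)
j=3 picked index 3: u0 ∈ [-3/50, 11/50)
j=4 picked index 3: u0 ∈ [-17/75, 4/75)
j=5 picked index 5: u0 ∈ [-1/30, 1/6)
intersection: [0, 4/75)

0 4/75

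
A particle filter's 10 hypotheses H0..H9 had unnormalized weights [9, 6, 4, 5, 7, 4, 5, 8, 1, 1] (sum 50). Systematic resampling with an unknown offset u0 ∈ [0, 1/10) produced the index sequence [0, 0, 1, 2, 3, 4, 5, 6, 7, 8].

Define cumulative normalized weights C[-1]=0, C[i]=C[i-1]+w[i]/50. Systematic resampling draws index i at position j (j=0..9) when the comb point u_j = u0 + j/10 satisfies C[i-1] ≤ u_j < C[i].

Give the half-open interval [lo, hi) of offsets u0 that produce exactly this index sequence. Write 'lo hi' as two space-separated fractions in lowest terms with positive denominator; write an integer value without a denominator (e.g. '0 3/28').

C = [9/50, 3/10, 19/50, 12/25, 31/50, 7/10, 4/5, 24/25, 49/50, 1]
j=0 picked index 0: u0 ∈ [0, 9/50)
j=1 picked index 0: u0 ∈ [-1/10, 2/25)
j=2 picked index 1: u0 ∈ [-1/50, 1/10)
j=3 picked index 2: u0 ∈ [0, 2/25)
j=4 picked index 3: u0 ∈ [-1/50, 2/25)
j=5 picked index 4: u0 ∈ [-1/50, 3/25)
j=6 picked index 5: u0 ∈ [1/50, 1/10)
j=7 picked index 6: u0 ∈ [0, 1/10)
j=8 picked index 7: u0 ∈ [0, 4/25)
j=9 picked index 8: u0 ∈ [3/50, 2/25)
intersection: [3/50, 2/25)

3/50 2/25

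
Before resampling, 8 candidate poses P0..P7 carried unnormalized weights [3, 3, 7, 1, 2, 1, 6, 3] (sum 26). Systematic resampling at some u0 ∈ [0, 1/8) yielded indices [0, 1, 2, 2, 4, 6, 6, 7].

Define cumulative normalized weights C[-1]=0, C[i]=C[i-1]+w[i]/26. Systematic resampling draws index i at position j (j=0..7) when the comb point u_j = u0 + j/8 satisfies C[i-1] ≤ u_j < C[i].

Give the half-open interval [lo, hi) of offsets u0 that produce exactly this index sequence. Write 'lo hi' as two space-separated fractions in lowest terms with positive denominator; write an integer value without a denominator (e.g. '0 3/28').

C = [3/26, 3/13, 1/2, 7/13, 8/13, 17/26, 23/26, 1]
j=0 picked index 0: u0 ∈ [0, 3/26)
j=1 picked index 1: u0 ∈ [-1/104, 11/104)
j=2 picked index 2: u0 ∈ [-1/52, 1/4)
j=3 picked index 2: u0 ∈ [-15/104, 1/8)
j=4 picked index 4: u0 ∈ [1/26, 3/26)
j=5 picked index 6: u0 ∈ [3/104, 27/104)
j=6 picked index 6: u0 ∈ [-5/52, 7/52)
j=7 picked index 7: u0 ∈ [1/104, 1/8)
intersection: [1/26, 11/104)

1/26 11/104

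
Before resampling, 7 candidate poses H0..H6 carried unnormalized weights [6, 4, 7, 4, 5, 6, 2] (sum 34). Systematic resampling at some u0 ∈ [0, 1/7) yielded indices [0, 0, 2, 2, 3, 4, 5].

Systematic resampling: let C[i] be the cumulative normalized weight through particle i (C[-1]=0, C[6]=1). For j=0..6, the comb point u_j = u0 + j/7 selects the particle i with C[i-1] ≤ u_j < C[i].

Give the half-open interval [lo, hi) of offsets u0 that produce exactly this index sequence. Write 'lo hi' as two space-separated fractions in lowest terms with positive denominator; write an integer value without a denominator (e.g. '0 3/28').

C = [3/17, 5/17, 1/2, 21/34, 13/17, 16/17, 1]
j=0 picked index 0: u0 ∈ [0, 3/17)
j=1 picked index 0: u0 ∈ [-1/7, 4/119)
j=2 picked index 2: u0 ∈ [1/119, 3/14)
j=3 picked index 2: u0 ∈ [-16/119, 1/14)
j=4 picked index 3: u0 ∈ [-1/14, 11/238)
j=5 picked index 4: u0 ∈ [-23/238, 6/119)
j=6 picked index 5: u0 ∈ [-11/119, 10/119)
intersection: [1/119, 4/119)

1/119 4/119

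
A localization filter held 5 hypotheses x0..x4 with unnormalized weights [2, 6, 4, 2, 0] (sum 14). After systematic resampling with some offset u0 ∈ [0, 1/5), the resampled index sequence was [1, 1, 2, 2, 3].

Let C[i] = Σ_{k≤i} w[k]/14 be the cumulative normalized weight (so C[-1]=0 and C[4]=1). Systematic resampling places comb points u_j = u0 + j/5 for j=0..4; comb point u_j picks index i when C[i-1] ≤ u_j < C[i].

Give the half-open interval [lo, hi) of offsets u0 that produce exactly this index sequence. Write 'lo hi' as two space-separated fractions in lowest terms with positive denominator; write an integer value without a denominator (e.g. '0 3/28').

C = [1/7, 4/7, 6/7, 1, 1]
j=0 picked index 1: u0 ∈ [1/7, 4/7)
j=1 picked index 1: u0 ∈ [-2/35, 13/35)
j=2 picked index 2: u0 ∈ [6/35, 16/35)
j=3 picked index 2: u0 ∈ [-1/35, 9/35)
j=4 picked index 3: u0 ∈ [2/35, 1/5)
intersection: [6/35, 1/5)

6/35 1/5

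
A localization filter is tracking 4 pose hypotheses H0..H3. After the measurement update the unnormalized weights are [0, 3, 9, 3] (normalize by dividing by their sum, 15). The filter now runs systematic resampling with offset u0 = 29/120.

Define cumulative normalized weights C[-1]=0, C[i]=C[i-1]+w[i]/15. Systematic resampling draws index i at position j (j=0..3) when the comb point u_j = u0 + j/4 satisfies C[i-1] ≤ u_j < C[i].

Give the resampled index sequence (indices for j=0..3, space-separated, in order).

C = [0, 1/5, 4/5, 1]
j=0: u_0=29/120 ∈ [1/5, 4/5) → index 2
j=1: u_1=59/120 ∈ [1/5, 4/5) → index 2
j=2: u_2=89/120 ∈ [1/5, 4/5) → index 2
j=3: u_3=119/120 ∈ [4/5, 1) → index 3

2 2 2 3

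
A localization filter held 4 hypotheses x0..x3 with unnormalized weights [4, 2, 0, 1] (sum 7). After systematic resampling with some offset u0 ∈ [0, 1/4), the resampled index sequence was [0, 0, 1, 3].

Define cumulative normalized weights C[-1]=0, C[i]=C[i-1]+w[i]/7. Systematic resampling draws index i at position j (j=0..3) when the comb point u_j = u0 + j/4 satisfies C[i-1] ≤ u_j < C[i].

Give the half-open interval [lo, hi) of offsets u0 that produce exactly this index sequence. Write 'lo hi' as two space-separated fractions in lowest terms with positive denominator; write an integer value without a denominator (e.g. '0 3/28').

C = [4/7, 6/7, 6/7, 1]
j=0 picked index 0: u0 ∈ [0, 4/7)
j=1 picked index 0: u0 ∈ [-1/4, 9/28)
j=2 picked index 1: u0 ∈ [1/14, 5/14)
j=3 picked index 3: u0 ∈ [3/28, 1/4)
intersection: [3/28, 1/4)

3/28 1/4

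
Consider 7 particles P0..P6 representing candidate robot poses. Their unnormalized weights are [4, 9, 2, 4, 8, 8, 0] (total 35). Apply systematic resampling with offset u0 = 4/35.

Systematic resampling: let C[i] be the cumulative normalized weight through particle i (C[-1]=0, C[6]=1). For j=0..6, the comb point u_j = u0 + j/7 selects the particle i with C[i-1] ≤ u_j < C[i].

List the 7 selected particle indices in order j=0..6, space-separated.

1 1 2 4 4 5 5

C = [4/35, 13/35, 3/7, 19/35, 27/35, 1, 1]
j=0: u_0=4/35 ∈ [4/35, 13/35) → index 1
j=1: u_1=9/35 ∈ [4/35, 13/35) → index 1
j=2: u_2=2/5 ∈ [13/35, 3/7) → index 2
j=3: u_3=19/35 ∈ [19/35, 27/35) → index 4
j=4: u_4=24/35 ∈ [19/35, 27/35) → index 4
j=5: u_5=29/35 ∈ [27/35, 1) → index 5
j=6: u_6=34/35 ∈ [27/35, 1) → index 5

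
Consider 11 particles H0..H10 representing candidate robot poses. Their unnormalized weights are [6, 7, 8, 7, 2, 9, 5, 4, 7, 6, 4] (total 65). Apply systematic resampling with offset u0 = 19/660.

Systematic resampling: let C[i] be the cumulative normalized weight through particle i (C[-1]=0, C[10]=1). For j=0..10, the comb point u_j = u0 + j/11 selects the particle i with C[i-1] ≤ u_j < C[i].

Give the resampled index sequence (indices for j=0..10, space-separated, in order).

0 1 2 2 3 5 5 6 8 9 9

C = [6/65, 1/5, 21/65, 28/65, 6/13, 3/5, 44/65, 48/65, 11/13, 61/65, 1]
j=0: u_0=19/660 ∈ [0, 6/65) → index 0
j=1: u_1=79/660 ∈ [6/65, 1/5) → index 1
j=2: u_2=139/660 ∈ [1/5, 21/65) → index 2
j=3: u_3=199/660 ∈ [1/5, 21/65) → index 2
j=4: u_4=259/660 ∈ [21/65, 28/65) → index 3
j=5: u_5=29/60 ∈ [6/13, 3/5) → index 5
j=6: u_6=379/660 ∈ [6/13, 3/5) → index 5
j=7: u_7=439/660 ∈ [3/5, 44/65) → index 6
j=8: u_8=499/660 ∈ [48/65, 11/13) → index 8
j=9: u_9=559/660 ∈ [11/13, 61/65) → index 9
j=10: u_10=619/660 ∈ [11/13, 61/65) → index 9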